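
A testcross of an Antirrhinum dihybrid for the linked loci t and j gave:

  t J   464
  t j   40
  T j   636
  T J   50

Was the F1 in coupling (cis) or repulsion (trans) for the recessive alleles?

The two most frequent classes are T j (636) and t J (464); these are the parental (non-recombinant) types.
So the F1 carried T j on one chromosome and t J on the other — the recessive alleles are on opposite chromosomes (trans / repulsion).

trans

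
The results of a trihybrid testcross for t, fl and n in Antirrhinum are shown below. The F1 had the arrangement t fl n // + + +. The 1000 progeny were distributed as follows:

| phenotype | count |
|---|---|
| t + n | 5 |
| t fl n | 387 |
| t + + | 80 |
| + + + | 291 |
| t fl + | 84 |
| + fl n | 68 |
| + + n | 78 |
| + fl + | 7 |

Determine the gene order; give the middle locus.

fl

The two rarest classes, t + n and + fl +, are the double crossovers. Comparing them with the parentals, only the fl allele has switched, so fl is the middle locus and the order is t – fl – n.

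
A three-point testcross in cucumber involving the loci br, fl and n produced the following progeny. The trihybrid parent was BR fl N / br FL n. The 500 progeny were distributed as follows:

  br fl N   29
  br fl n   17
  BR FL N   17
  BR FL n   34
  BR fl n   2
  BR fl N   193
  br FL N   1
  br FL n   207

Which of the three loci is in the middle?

The two rarest classes, BR fl n and br FL N, are the double crossovers. Comparing them with the parentals, only the n allele has switched, so n is the middle locus and the order is fl – n – br.

n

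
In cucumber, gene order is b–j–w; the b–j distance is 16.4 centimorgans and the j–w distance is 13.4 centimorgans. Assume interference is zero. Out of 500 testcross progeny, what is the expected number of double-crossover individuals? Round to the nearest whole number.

11

Map distances give recombination frequencies of 0.164 and 0.134 for the two intervals.
With no interference, expected double-crossover frequency = 0.164 × 0.134 = 0.02198.
Expected number = 0.02198 × 500 = 10.99 ≈ 11.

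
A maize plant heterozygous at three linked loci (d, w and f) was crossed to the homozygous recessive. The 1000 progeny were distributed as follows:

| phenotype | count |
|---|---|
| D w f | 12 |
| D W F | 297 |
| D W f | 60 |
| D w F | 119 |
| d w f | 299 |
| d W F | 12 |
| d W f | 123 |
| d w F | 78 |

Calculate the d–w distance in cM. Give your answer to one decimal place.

26.6 cM

The two most frequent reciprocal classes, d w f and D W F, are the parental types, so the F1 was d w f / D W F.
The two rarest classes, D w f and d W F, are the double crossovers. Comparing them with the parentals, only the d allele has switched, so d is the middle locus and the order is f – d – w.
Crossovers in the d–w interval produce the single-crossover classes d W f and D w F (123 + 119 = 242) plus the double crossovers (24).
RF(d–w) = (242 + 24) / 1000 = 266/1000 = 0.2660 → 26.6 cM.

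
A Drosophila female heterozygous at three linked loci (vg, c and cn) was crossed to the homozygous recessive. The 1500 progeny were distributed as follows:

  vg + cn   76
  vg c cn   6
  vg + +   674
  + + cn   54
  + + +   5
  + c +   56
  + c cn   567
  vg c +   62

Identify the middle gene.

vg

The two most frequent reciprocal classes, + c cn and vg + +, are the parental types, so the F1 was + c cn / vg + +.
The two rarest classes, vg c cn and + + +, are the double crossovers. Comparing them with the parentals, only the vg allele has switched, so vg is the middle locus and the order is cn – vg – c.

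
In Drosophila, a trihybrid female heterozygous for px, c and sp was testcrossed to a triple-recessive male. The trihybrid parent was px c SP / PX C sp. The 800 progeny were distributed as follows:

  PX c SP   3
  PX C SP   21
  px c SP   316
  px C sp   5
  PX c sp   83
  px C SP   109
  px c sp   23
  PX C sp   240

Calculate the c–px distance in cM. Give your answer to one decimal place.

The two rarest classes, PX c SP and px C sp, are the double crossovers. Comparing them with the parentals, only the px allele has switched, so px is the middle locus and the order is sp – px – c.
Crossovers in the px–c interval produce the single-crossover classes px C SP and PX c sp (109 + 83 = 192) plus the double crossovers (8).
RF(px–c) = (192 + 8) / 800 = 200/800 = 0.2500 → 25.0 cM.

25.0 cM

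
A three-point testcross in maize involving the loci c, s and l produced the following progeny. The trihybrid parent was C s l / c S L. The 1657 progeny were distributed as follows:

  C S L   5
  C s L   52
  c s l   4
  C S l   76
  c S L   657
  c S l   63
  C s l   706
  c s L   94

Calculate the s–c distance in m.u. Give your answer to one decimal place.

The two rarest classes, c s l and C S L, are the double crossovers. Comparing them with the parentals, only the c allele has switched, so c is the middle locus and the order is s – c – l.
Crossovers in the s–c interval produce the single-crossover classes C S l and c s L (76 + 94 = 170) plus the double crossovers (9).
RF(s–c) = (170 + 9) / 1657 = 179/1657 = 0.1080 → 10.8 m.u.

10.8 m.u.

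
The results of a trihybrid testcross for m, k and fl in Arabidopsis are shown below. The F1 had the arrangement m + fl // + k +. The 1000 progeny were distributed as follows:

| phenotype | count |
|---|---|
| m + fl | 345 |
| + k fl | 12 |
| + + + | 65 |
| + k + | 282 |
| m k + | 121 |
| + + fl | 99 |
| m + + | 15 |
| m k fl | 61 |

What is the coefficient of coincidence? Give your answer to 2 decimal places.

The two rarest classes, m + + and + k fl, are the double crossovers. Comparing them with the parentals, only the fl allele has switched, so fl is the middle locus and the order is m – fl – k.
m–fl: (220 + 27)/1000 = 0.2470; fl–k: (126 + 27)/1000 = 0.1530.
Expected DCO frequency = 0.2470 × 0.1530 ≈ 0.03779; observed = 27/1000 ≈ 0.02700.
Coefficient of coincidence = 0.02700/0.03779 ≈ 0.71.

0.71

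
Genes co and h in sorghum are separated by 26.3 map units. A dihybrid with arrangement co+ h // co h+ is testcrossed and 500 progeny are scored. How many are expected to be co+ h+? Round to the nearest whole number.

66

A map distance of 26.3 map units corresponds to a recombination frequency of 0.263.
The F1 is co+ h / co h+, so co+ h+ is a recombinant gamete class with expected frequency r/2 = 0.263/2 = 0.1315.
Expected number = 0.1315 × 500 = 65.75 ≈ 66.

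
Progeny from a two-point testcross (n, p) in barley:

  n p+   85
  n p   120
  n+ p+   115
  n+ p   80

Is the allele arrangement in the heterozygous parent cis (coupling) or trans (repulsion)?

The two most frequent classes are n+ p+ (115) and n p (120); these are the parental (non-recombinant) types.
So the F1 carried n+ p+ on one chromosome and n p on the other — the recessive alleles are on the same chromosome (cis / coupling).

cis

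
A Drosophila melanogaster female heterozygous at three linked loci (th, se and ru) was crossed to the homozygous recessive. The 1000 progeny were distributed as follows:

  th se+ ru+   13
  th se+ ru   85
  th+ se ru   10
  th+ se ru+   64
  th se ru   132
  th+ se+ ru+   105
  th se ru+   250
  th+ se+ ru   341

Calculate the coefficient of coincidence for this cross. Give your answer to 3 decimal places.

The two most frequent reciprocal classes, th+ se+ ru and th se ru+, are the parental types, so the F1 was th+ se+ ru / th se ru+.
The two rarest classes, th+ se ru and th se+ ru+, are the double crossovers. Comparing them with the parentals, only the se allele has switched, so se is the middle locus and the order is ru – se – th.
ru–se: (237 + 23)/1000 = 0.2600; se–th: (149 + 23)/1000 = 0.1720.
Expected DCO frequency = 0.2600 × 0.1720 ≈ 0.04472; observed = 23/1000 ≈ 0.02300.
Coefficient of coincidence = 0.02300/0.04472 ≈ 0.514.

0.514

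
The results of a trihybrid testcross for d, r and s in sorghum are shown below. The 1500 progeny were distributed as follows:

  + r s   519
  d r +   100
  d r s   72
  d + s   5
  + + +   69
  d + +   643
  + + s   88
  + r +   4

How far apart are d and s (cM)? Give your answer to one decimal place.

10.0 cM

The two most frequent reciprocal classes, + r s and d + +, are the parental types, so the F1 was + r s / d + +.
The two rarest classes, + r + and d + s, are the double crossovers. Comparing them with the parentals, only the s allele has switched, so s is the middle locus and the order is d – s – r.
Crossovers in the d–s interval produce the single-crossover classes d r s and + + + (72 + 69 = 141) plus the double crossovers (9).
RF(d–s) = (141 + 9) / 1500 = 150/1500 = 0.1000 → 10.0 cM.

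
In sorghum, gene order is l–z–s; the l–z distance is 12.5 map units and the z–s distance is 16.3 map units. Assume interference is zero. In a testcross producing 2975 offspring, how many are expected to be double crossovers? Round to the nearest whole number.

Map distances give recombination frequencies of 0.125 and 0.163 for the two intervals.
With no interference, expected double-crossover frequency = 0.125 × 0.163 = 0.02038.
Expected number = 0.02038 × 2975 = 60.62 ≈ 61.

61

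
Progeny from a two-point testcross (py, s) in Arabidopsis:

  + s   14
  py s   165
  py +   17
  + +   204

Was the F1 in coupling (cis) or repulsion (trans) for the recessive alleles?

cis

The two most frequent classes are + + (204) and py s (165); these are the parental (non-recombinant) types.
So the F1 carried + + on one chromosome and py s on the other — the recessive alleles are on the same chromosome (cis / coupling).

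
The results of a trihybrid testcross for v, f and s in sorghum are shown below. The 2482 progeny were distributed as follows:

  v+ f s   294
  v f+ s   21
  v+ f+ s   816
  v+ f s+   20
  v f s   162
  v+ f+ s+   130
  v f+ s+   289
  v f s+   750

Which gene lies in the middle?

The two most frequent reciprocal classes, v+ f+ s and v f s+, are the parental types, so the F1 was v+ f+ s / v f s+.
The two rarest classes, v f+ s and v+ f s+, are the double crossovers. Comparing them with the parentals, only the v allele has switched, so v is the middle locus and the order is s – v – f.

v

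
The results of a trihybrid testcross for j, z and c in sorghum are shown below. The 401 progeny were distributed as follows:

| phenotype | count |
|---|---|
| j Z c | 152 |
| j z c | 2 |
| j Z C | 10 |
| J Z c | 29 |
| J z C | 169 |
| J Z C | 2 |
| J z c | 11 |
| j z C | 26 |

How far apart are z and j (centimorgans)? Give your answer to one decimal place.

The two most frequent reciprocal classes, j Z c and J z C, are the parental types, so the F1 was j Z c / J z C.
The two rarest classes, j z c and J Z C, are the double crossovers. Comparing them with the parentals, only the z allele has switched, so z is the middle locus and the order is c – z – j.
Crossovers in the z–j interval produce the single-crossover classes J Z c and j z C (29 + 26 = 55) plus the double crossovers (4).
RF(z–j) = (55 + 4) / 401 = 59/401 = 0.1471 → 14.7 centimorgans.

14.7 centimorgans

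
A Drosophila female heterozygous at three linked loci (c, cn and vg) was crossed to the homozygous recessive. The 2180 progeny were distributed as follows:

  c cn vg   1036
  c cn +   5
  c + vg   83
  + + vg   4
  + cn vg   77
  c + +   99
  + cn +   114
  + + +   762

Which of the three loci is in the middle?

vg

The two most frequent reciprocal classes, c cn vg and + + +, are the parental types, so the F1 was c cn vg / + + +.
The two rarest classes, c cn + and + + vg, are the double crossovers. Comparing them with the parentals, only the vg allele has switched, so vg is the middle locus and the order is c – vg – cn.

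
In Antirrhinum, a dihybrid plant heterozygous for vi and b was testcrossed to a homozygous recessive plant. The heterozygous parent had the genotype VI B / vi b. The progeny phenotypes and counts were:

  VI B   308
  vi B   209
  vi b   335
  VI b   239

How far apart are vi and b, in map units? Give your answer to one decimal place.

The recombinant classes are VI b and vi B: 239 + 209 = 448.
Recombination frequency = 448/1091 = 0.4106 ≈ 41.1%, i.e. 41.1 map units.

41.1 map units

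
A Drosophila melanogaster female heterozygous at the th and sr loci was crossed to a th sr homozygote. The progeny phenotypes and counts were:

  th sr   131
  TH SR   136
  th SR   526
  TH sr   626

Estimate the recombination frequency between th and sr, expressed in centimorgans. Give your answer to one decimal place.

The two most frequent classes, TH sr (626) and th SR (526), are the parental types, so the F1 was TH sr / th SR.
The recombinant classes are TH SR and th sr: 136 + 131 = 267.
Recombination frequency = 267/1419 = 0.1882 ≈ 18.8%, i.e. 18.8 centimorgans.

18.8 centimorgans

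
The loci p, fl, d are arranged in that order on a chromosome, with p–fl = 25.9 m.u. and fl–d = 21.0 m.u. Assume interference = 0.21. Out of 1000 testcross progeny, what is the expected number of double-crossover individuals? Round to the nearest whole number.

43

Map distances give recombination frequencies of 0.259 and 0.210 for the two intervals.
With interference 0.21 (so coincidence = 0.79), expected double-crossover frequency = 0.259 × 0.210 × 0.79 = 0.04297.
Expected number = 0.04297 × 1000 = 42.97 ≈ 43.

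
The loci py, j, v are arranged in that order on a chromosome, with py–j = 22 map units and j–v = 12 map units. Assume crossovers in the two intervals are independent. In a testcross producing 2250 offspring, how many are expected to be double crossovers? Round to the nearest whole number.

59

Map distances give recombination frequencies of 0.220 and 0.120 for the two intervals.
With no interference, expected double-crossover frequency = 0.220 × 0.120 = 0.02640.
Expected number = 0.02640 × 2250 = 59.40 ≈ 59.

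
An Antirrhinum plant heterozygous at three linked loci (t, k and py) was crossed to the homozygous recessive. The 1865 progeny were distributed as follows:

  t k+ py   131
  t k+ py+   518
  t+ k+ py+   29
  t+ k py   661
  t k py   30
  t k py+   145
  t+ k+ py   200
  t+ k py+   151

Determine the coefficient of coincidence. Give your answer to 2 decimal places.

The two most frequent reciprocal classes, t k+ py+ and t+ k py, are the parental types, so the F1 was t k+ py+ / t+ k py.
The two rarest classes, t+ k+ py+ and t k py, are the double crossovers. Comparing them with the parentals, only the t allele has switched, so t is the middle locus and the order is py – t – k.
py–t: (282 + 59)/1865 = 0.1828; t–k: (345 + 59)/1865 = 0.2166.
Expected DCO frequency = 0.1828 × 0.2166 ≈ 0.03959; observed = 59/1865 ≈ 0.03164.
Coefficient of coincidence = 0.03164/0.03959 ≈ 0.80.

0.80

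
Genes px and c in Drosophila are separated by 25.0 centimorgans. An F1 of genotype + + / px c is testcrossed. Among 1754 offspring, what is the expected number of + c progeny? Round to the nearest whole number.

219

A map distance of 25.0 centimorgans corresponds to a recombination frequency of 0.250.
The F1 is + + / px c, so + c is a recombinant gamete class with expected frequency r/2 = 0.250/2 = 0.1250.
Expected number = 0.1250 × 1754 = 219.25 ≈ 219.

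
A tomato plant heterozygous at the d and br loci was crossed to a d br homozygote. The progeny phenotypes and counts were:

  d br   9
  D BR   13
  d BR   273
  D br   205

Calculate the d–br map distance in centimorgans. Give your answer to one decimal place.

The two most frequent classes, D br (205) and d BR (273), are the parental types, so the F1 was D br / d BR.
The recombinant classes are D BR and d br: 13 + 9 = 22.
Recombination frequency = 22/500 = 0.0440 ≈ 4.4%, i.e. 4.4 centimorgans.

4.4 centimorgans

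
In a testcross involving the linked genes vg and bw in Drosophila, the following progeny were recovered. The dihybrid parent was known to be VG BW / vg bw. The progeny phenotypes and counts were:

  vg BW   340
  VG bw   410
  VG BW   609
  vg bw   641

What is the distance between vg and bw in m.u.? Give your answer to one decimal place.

The recombinant classes are VG bw and vg BW: 410 + 340 = 750.
Recombination frequency = 750/2000 = 0.3750 ≈ 37.5%, i.e. 37.5 m.u.

37.5 m.u.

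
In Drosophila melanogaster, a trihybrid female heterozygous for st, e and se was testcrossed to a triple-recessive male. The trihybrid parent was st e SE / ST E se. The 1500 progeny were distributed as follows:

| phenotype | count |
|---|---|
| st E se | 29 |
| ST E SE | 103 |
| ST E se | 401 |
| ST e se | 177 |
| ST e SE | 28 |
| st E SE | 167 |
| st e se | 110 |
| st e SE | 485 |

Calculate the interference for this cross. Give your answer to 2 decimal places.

0.21

The two rarest classes, ST e SE and st E se, are the double crossovers. Comparing them with the parentals, only the st allele has switched, so st is the middle locus and the order is se – st – e.
se–st: (213 + 57)/1500 = 0.1800; st–e: (344 + 57)/1500 = 0.2673.
Expected DCO frequency = 0.1800 × 0.2673 ≈ 0.04811; observed = 57/1500 ≈ 0.03800.
Coefficient of coincidence = 0.03800/0.04811 ≈ 0.79; interference = 1 − 0.79 = 0.21.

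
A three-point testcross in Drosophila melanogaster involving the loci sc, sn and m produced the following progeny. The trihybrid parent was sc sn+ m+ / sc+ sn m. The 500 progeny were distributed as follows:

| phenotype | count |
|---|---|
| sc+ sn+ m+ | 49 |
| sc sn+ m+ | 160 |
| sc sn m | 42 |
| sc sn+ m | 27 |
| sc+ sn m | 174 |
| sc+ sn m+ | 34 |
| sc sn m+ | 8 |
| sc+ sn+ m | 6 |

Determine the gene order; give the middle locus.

The two rarest classes, sc sn m+ and sc+ sn+ m, are the double crossovers. Comparing them with the parentals, only the sn allele has switched, so sn is the middle locus and the order is sc – sn – m.

sn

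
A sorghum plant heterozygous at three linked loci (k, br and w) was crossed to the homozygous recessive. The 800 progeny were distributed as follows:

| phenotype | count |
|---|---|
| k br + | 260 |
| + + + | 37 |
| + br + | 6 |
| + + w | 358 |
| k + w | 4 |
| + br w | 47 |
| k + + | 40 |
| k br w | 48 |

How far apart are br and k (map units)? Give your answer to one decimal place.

The two most frequent reciprocal classes, + + w and k br +, are the parental types, so the F1 was + + w / k br +.
The two rarest classes, k + w and + br +, are the double crossovers. Comparing them with the parentals, only the k allele has switched, so k is the middle locus and the order is br – k – w.
Crossovers in the br–k interval produce the single-crossover classes + br w and k + + (47 + 40 = 87) plus the double crossovers (10).
RF(br–k) = (87 + 10) / 800 = 97/800 = 0.1212 → 12.1 map units.

12.1 map units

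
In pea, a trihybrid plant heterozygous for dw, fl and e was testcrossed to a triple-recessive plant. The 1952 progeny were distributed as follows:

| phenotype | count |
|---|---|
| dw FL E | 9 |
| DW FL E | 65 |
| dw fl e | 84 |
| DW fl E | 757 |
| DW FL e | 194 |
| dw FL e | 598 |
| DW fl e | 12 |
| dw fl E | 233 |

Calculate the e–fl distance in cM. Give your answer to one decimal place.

The two most frequent reciprocal classes, DW fl E and dw FL e, are the parental types, so the F1 was DW fl E / dw FL e.
The two rarest classes, DW fl e and dw FL E, are the double crossovers. Comparing them with the parentals, only the e allele has switched, so e is the middle locus and the order is fl – e – dw.
Crossovers in the fl–e interval produce the single-crossover classes DW FL E and dw fl e (65 + 84 = 149) plus the double crossovers (21).
RF(fl–e) = (149 + 21) / 1952 = 170/1952 = 0.0871 → 8.7 cM.

8.7 cM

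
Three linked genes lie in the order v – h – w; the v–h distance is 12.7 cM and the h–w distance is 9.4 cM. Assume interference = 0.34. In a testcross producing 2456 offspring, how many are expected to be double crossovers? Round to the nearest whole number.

Map distances give recombination frequencies of 0.127 and 0.094 for the two intervals.
With interference 0.34 (so coincidence = 0.66), expected double-crossover frequency = 0.127 × 0.094 × 0.66 = 0.00788.
Expected number = 0.00788 × 2456 = 19.35 ≈ 19.

19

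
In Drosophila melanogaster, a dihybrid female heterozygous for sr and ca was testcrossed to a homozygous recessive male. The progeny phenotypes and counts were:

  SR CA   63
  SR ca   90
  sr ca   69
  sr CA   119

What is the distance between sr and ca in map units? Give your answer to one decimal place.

38.7 map units

The two most frequent classes, SR ca (90) and sr CA (119), are the parental types, so the F1 was SR ca / sr CA.
The recombinant classes are SR CA and sr ca: 63 + 69 = 132.
Recombination frequency = 132/341 = 0.3871 ≈ 38.7%, i.e. 38.7 map units.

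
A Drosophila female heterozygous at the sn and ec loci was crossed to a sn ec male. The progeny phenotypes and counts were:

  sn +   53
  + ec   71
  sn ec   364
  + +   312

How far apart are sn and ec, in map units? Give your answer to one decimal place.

The two most frequent classes, + + (312) and sn ec (364), are the parental types, so the F1 was + + / sn ec.
The recombinant classes are + ec and sn +: 71 + 53 = 124.
Recombination frequency = 124/800 = 0.1550 ≈ 15.5%, i.e. 15.5 map units.

15.5 map units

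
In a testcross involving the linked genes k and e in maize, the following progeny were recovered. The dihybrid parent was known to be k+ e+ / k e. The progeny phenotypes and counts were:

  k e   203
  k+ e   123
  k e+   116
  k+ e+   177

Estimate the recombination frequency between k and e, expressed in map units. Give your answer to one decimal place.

38.6 map units

The recombinant classes are k+ e and k e+: 123 + 116 = 239.
Recombination frequency = 239/619 = 0.3861 ≈ 38.6%, i.e. 38.6 map units.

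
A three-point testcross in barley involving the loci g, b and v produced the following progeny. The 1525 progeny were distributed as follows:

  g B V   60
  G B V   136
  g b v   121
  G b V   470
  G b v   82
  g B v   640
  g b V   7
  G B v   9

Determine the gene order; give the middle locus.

g

The two most frequent reciprocal classes, G b V and g B v, are the parental types, so the F1 was G b V / g B v.
The two rarest classes, g b V and G B v, are the double crossovers. Comparing them with the parentals, only the g allele has switched, so g is the middle locus and the order is v – g – b.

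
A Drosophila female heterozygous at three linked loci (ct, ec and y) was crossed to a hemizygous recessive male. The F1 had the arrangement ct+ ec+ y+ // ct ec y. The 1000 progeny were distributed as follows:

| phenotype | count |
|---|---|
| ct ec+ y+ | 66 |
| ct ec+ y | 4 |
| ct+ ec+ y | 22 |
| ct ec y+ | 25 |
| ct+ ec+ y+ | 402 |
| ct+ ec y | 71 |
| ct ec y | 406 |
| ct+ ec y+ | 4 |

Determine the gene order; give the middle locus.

ec

The two rarest classes, ct+ ec y+ and ct ec+ y, are the double crossovers. Comparing them with the parentals, only the ec allele has switched, so ec is the middle locus and the order is y – ec – ct.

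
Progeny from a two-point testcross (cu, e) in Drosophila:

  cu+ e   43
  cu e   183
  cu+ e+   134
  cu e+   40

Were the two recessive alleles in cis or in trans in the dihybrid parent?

The two most frequent classes are cu+ e+ (134) and cu e (183); these are the parental (non-recombinant) types.
So the F1 carried cu+ e+ on one chromosome and cu e on the other — the recessive alleles are on the same chromosome (cis / coupling).

cis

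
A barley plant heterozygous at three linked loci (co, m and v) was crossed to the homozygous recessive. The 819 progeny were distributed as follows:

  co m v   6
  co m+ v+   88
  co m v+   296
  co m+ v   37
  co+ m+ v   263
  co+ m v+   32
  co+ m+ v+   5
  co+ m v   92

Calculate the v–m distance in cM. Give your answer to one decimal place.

The two most frequent reciprocal classes, co m v+ and co+ m+ v, are the parental types, so the F1 was co m v+ / co+ m+ v.
The two rarest classes, co m v and co+ m+ v+, are the double crossovers. Comparing them with the parentals, only the v allele has switched, so v is the middle locus and the order is co – v – m.
Crossovers in the v–m interval produce the single-crossover classes co m+ v+ and co+ m v (88 + 92 = 180) plus the double crossovers (11).
RF(v–m) = (180 + 11) / 819 = 191/819 = 0.2332 → 23.3 cM.

23.3 cM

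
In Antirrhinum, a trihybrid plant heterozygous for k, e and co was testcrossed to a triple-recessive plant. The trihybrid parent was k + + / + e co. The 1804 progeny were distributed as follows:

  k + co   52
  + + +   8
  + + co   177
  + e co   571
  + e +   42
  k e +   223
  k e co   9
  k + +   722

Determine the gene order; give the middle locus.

k

The two rarest classes, + + + and k e co, are the double crossovers. Comparing them with the parentals, only the k allele has switched, so k is the middle locus and the order is co – k – e.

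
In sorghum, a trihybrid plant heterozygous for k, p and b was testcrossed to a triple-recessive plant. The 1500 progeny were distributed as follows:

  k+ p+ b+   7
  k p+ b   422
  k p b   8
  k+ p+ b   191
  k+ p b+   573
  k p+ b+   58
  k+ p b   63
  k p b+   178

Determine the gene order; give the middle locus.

p

The two most frequent reciprocal classes, k p+ b and k+ p b+, are the parental types, so the F1 was k p+ b / k+ p b+.
The two rarest classes, k p b and k+ p+ b+, are the double crossovers. Comparing them with the parentals, only the p allele has switched, so p is the middle locus and the order is k – p – b.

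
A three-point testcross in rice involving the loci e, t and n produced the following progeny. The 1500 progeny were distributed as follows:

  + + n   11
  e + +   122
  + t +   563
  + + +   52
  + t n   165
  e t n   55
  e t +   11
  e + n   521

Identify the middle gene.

e

The two most frequent reciprocal classes, e + n and + t +, are the parental types, so the F1 was e + n / + t +.
The two rarest classes, + + n and e t +, are the double crossovers. Comparing them with the parentals, only the e allele has switched, so e is the middle locus and the order is t – e – n.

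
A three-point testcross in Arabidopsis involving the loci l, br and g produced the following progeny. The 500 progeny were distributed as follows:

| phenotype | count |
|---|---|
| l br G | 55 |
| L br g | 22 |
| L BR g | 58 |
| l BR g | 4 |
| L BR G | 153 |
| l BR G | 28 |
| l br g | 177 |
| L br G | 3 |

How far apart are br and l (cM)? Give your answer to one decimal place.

11.4 cM

The two most frequent reciprocal classes, l br g and L BR G, are the parental types, so the F1 was l br g / L BR G.
The two rarest classes, l BR g and L br G, are the double crossovers. Comparing them with the parentals, only the br allele has switched, so br is the middle locus and the order is l – br – g.
Crossovers in the l–br interval produce the single-crossover classes L br g and l BR G (22 + 28 = 50) plus the double crossovers (7).
RF(l–br) = (50 + 7) / 500 = 57/500 = 0.1140 → 11.4 cM.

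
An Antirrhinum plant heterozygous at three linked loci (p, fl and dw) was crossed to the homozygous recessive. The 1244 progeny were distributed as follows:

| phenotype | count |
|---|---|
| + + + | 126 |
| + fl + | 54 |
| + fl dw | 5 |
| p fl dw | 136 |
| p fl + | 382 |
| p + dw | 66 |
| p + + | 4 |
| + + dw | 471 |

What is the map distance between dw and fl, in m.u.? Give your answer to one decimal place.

The two most frequent reciprocal classes, + + dw and p fl +, are the parental types, so the F1 was + + dw / p fl +.
The two rarest classes, + fl dw and p + +, are the double crossovers. Comparing them with the parentals, only the fl allele has switched, so fl is the middle locus and the order is p – fl – dw.
Crossovers in the fl–dw interval produce the single-crossover classes + + + and p fl dw (126 + 136 = 262) plus the double crossovers (9).
RF(fl–dw) = (262 + 9) / 1244 = 271/1244 = 0.2178 → 21.8 m.u.

21.8 m.u.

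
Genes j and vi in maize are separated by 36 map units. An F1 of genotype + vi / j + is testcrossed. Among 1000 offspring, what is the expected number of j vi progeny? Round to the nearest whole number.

180

A map distance of 36 map units corresponds to a recombination frequency of 0.360.
The F1 is + vi / j +, so j vi is a recombinant gamete class with expected frequency r/2 = 0.360/2 = 0.1800.
Expected number = 0.1800 × 1000 = 180.00 ≈ 180.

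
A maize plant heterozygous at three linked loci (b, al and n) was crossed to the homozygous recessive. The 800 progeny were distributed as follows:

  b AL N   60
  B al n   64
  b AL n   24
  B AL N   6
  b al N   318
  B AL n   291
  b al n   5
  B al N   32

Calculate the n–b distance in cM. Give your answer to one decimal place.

The two most frequent reciprocal classes, b al N and B AL n, are the parental types, so the F1 was b al N / B AL n.
The two rarest classes, b al n and B AL N, are the double crossovers. Comparing them with the parentals, only the n allele has switched, so n is the middle locus and the order is al – n – b.
Crossovers in the n–b interval produce the single-crossover classes B al N and b AL n (32 + 24 = 56) plus the double crossovers (11).
RF(n–b) = (56 + 11) / 800 = 67/800 = 0.0838 → 8.4 cM.

8.4 cM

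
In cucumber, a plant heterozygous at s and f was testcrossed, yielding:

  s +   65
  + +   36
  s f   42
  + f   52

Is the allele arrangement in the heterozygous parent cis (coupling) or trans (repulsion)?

trans

The two most frequent classes are + f (52) and s + (65); these are the parental (non-recombinant) types.
So the F1 carried + f on one chromosome and s + on the other — the recessive alleles are on opposite chromosomes (trans / repulsion).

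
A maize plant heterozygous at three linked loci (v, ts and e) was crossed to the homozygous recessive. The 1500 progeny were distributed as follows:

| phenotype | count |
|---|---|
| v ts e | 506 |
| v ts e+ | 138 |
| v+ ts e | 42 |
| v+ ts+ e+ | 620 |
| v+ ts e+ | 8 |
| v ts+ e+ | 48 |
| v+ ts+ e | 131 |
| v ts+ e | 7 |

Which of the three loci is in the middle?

The two most frequent reciprocal classes, v ts e and v+ ts+ e+, are the parental types, so the F1 was v ts e / v+ ts+ e+.
The two rarest classes, v ts+ e and v+ ts e+, are the double crossovers. Comparing them with the parentals, only the ts allele has switched, so ts is the middle locus and the order is e – ts – v.

ts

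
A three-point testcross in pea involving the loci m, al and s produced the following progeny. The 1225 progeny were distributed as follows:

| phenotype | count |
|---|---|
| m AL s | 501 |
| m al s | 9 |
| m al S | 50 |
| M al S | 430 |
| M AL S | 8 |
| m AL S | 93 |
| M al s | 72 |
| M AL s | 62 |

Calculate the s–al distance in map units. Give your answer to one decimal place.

The two most frequent reciprocal classes, M al S and m AL s, are the parental types, so the F1 was M al S / m AL s.
The two rarest classes, M AL S and m al s, are the double crossovers. Comparing them with the parentals, only the al allele has switched, so al is the middle locus and the order is s – al – m.
Crossovers in the s–al interval produce the single-crossover classes M al s and m AL S (72 + 93 = 165) plus the double crossovers (17).
RF(s–al) = (165 + 17) / 1225 = 182/1225 = 0.1486 → 14.9 map units.

14.9 map units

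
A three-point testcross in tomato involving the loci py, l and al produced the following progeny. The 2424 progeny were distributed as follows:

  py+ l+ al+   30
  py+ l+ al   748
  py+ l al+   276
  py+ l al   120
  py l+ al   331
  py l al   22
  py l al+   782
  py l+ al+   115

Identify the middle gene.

The two most frequent reciprocal classes, py l al+ and py+ l+ al, are the parental types, so the F1 was py l al+ / py+ l+ al.
The two rarest classes, py l al and py+ l+ al+, are the double crossovers. Comparing them with the parentals, only the al allele has switched, so al is the middle locus and the order is l – al – py.

al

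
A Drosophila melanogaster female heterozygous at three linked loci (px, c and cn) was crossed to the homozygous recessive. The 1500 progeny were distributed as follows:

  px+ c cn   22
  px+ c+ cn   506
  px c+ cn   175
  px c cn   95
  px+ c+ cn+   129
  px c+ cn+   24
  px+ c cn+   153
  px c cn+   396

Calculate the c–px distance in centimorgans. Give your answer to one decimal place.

24.9 centimorgans

The two most frequent reciprocal classes, px+ c+ cn and px c cn+, are the parental types, so the F1 was px+ c+ cn / px c cn+.
The two rarest classes, px+ c cn and px c+ cn+, are the double crossovers. Comparing them with the parentals, only the c allele has switched, so c is the middle locus and the order is cn – c – px.
Crossovers in the c–px interval produce the single-crossover classes px c+ cn and px+ c cn+ (175 + 153 = 328) plus the double crossovers (46).
RF(c–px) = (328 + 46) / 1500 = 374/1500 = 0.2493 → 24.9 centimorgans.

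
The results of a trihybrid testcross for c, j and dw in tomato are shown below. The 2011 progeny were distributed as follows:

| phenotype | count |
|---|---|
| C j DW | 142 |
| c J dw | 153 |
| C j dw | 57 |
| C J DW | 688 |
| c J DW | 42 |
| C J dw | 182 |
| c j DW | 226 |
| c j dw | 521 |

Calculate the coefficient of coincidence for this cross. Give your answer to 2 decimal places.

The two most frequent reciprocal classes, c j dw and C J DW, are the parental types, so the F1 was c j dw / C J DW.
The two rarest classes, C j dw and c J DW, are the double crossovers. Comparing them with the parentals, only the c allele has switched, so c is the middle locus and the order is dw – c – j.
dw–c: (408 + 99)/2011 = 0.2521; c–j: (295 + 99)/2011 = 0.1959.
Expected DCO frequency = 0.2521 × 0.1959 ≈ 0.04939; observed = 99/2011 ≈ 0.04923.
Coefficient of coincidence = 0.04923/0.04939 ≈ 1.00.

1.00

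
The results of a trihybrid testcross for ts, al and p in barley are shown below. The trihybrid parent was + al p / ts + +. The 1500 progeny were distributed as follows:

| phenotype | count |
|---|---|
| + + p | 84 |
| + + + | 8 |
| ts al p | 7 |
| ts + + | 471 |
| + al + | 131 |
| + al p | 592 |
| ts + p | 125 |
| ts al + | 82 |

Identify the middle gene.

The two rarest classes, ts al p and + + +, are the double crossovers. Comparing them with the parentals, only the ts allele has switched, so ts is the middle locus and the order is p – ts – al.

ts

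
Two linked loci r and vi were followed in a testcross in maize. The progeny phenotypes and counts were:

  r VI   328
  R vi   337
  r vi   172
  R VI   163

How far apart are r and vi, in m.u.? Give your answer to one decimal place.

The two most frequent classes, R vi (337) and r VI (328), are the parental types, so the F1 was R vi / r VI.
The recombinant classes are R VI and r vi: 163 + 172 = 335.
Recombination frequency = 335/1000 = 0.3350 ≈ 33.5%, i.e. 33.5 m.u.

33.5 m.u.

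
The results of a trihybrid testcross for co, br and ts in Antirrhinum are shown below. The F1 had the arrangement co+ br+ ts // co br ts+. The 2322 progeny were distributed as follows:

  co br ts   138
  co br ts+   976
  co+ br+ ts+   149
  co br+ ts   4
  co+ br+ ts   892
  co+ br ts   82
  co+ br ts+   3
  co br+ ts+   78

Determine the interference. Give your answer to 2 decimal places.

The two rarest classes, co br+ ts and co+ br ts+, are the double crossovers. Comparing them with the parentals, only the co allele has switched, so co is the middle locus and the order is br – co – ts.
br–co: (160 + 7)/2322 = 0.0719; co–ts: (287 + 7)/2322 = 0.1266.
Expected DCO frequency = 0.0719 × 0.1266 ≈ 0.00910; observed = 7/2322 ≈ 0.00301.
Coefficient of coincidence = 0.00301/0.00910 ≈ 0.33; interference = 1 − 0.33 = 0.67.

0.67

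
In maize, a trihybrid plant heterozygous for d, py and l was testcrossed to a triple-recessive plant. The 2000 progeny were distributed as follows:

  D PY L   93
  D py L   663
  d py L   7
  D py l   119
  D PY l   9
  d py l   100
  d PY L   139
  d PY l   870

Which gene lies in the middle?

d

The two most frequent reciprocal classes, D py L and d PY l, are the parental types, so the F1 was D py L / d PY l.
The two rarest classes, d py L and D PY l, are the double crossovers. Comparing them with the parentals, only the d allele has switched, so d is the middle locus and the order is py – d – l.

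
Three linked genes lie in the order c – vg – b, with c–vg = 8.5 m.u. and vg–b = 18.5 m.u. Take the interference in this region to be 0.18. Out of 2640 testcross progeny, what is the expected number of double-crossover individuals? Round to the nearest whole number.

34

Map distances give recombination frequencies of 0.085 and 0.185 for the two intervals.
With interference 0.18 (so coincidence = 0.82), expected double-crossover frequency = 0.085 × 0.185 × 0.82 = 0.01289.
Expected number = 0.01289 × 2640 = 34.04 ≈ 34.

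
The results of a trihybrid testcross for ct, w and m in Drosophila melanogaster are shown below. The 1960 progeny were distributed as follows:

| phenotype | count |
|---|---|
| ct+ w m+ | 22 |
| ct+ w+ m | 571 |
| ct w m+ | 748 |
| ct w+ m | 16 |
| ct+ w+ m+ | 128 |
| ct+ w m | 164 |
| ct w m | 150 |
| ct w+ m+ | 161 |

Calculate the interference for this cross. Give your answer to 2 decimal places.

0.35

The two most frequent reciprocal classes, ct w m+ and ct+ w+ m, are the parental types, so the F1 was ct w m+ / ct+ w+ m.
The two rarest classes, ct+ w m+ and ct w+ m, are the double crossovers. Comparing them with the parentals, only the ct allele has switched, so ct is the middle locus and the order is w – ct – m.
w–ct: (325 + 38)/1960 = 0.1852; ct–m: (278 + 38)/1960 = 0.1612.
Expected DCO frequency = 0.1852 × 0.1612 ≈ 0.02985; observed = 38/1960 ≈ 0.01939.
Coefficient of coincidence = 0.01939/0.02985 ≈ 0.65; interference = 1 − 0.65 = 0.35.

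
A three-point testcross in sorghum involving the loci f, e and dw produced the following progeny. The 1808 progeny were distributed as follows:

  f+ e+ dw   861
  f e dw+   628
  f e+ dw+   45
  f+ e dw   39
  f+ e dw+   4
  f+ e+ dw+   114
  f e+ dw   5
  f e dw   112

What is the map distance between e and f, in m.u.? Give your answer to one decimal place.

The two most frequent reciprocal classes, f+ e+ dw and f e dw+, are the parental types, so the F1 was f+ e+ dw / f e dw+.
The two rarest classes, f e+ dw and f+ e dw+, are the double crossovers. Comparing them with the parentals, only the f allele has switched, so f is the middle locus and the order is dw – f – e.
Crossovers in the f–e interval produce the single-crossover classes f+ e dw and f e+ dw+ (39 + 45 = 84) plus the double crossovers (9).
RF(f–e) = (84 + 9) / 1808 = 93/1808 = 0.0514 → 5.1 m.u.

5.1 m.u.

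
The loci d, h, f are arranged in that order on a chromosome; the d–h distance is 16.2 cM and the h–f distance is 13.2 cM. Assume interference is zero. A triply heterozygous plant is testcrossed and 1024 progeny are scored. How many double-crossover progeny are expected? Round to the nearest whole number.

Map distances give recombination frequencies of 0.162 and 0.132 for the two intervals.
With no interference, expected double-crossover frequency = 0.162 × 0.132 = 0.02138.
Expected number = 0.02138 × 1024 = 21.90 ≈ 22.

22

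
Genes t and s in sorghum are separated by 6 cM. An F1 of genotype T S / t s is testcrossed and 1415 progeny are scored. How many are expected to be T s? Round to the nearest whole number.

A map distance of 6 cM corresponds to a recombination frequency of 0.060.
The F1 is T S / t s, so T s is a recombinant gamete class with expected frequency r/2 = 0.060/2 = 0.0300.
Expected number = 0.0300 × 1415 = 42.45 ≈ 42.

42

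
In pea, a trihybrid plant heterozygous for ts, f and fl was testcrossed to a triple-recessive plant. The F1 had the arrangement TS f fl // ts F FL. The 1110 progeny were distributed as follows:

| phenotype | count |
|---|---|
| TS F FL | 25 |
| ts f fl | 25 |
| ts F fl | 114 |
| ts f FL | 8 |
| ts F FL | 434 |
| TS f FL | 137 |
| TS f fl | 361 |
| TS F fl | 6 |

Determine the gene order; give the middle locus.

The two rarest classes, TS F fl and ts f FL, are the double crossovers. Comparing them with the parentals, only the f allele has switched, so f is the middle locus and the order is ts – f – fl.

f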